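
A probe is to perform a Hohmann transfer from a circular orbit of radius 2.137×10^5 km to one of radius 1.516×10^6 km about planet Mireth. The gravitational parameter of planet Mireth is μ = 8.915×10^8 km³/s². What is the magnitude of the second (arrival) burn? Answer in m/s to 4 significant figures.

Δv₂ = 12200 m/s

The Hohmann ellipse has a_t = (r₁ + r₂)/2 = 8.6485×10^5 km.
Circular speed at r = 1.516×10^6 km: v_c = √(μ/r) = 24.25 km/s.
Transfer-orbit speed at the same r (vis-viva, a = a_t): v_t = √[μ(2/r − 1/a_t)] = 12.05 km/s.
Δv₂ = |v_t − v_c| = |12.05 − 24.25| = 12.20 km/s.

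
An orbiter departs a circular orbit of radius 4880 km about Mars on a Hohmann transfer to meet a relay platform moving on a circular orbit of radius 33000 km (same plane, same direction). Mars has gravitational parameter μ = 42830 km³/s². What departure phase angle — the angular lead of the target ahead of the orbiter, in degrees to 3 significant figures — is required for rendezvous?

Transfer-ellipse semi-major axis a_t = (r₁ + r₂)/2 = (4880 + 33000)/2 = 18940 km.
The half-period of the transfer ellipse is t = π√(a_t³/μ) = 39570 s.
Target angular speed ω₂ = √(μ/r₂³) = 3.452×10^-5 rad/s.
Angle swept by the target during transfer: ω₂·t = 1.366 rad = 78.27°.
The orbiter traverses 180° on the transfer ellipse, so the target must lead by 180° − 78.27° = 102°.

φ = 102°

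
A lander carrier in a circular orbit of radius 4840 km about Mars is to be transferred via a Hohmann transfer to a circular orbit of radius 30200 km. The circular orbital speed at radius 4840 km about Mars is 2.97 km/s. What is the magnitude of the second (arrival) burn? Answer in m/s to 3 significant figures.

From the circular-orbit relation v² = μ/r at r = 4840 km: μ = v²r = (2.97)² × 4840 = 42693.2 km³/s².
Semi-major axis of the transfer orbit: a_t = (4840 + 30200)/2 = 17520 km.
Circular speed at r = 30200 km: v_c = √(μ/r) = 1.189 km/s.
Transfer-orbit speed at the same r (vis-viva, a = a_t): v_t = √[μ(2/r − 1/a_t)] = 0.6249 km/s.
Δv₂ = |v_t − v_c| = |0.6249 − 1.189| = 0.5641 km/s.

Δv₂ = 564 m/s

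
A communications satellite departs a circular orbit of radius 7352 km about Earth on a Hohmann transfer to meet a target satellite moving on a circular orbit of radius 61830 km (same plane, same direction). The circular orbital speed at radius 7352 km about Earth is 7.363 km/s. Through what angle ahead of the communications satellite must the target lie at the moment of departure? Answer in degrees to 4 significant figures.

φ = 104.7°

From the circular-orbit relation v² = μ/r at r = 7352 km: μ = v²r = (7.363)² × 7352 = 3.98580×10^5 km³/s².
The Hohmann ellipse has a_t = (r₁ + r₂)/2 = 34591 km.
Transfer time t = π√(a_t³/μ) = 32014 s.
Target angular speed ω₂ = √(μ/r₂³) = 4.1064×10^-5 rad/s.
Angle swept by the target during transfer: ω₂·t = 1.3146 rad = 75.32°.
The communications satellite traverses 180° on the transfer ellipse, so the target must lead by 180° − 75.32° = 104.7°.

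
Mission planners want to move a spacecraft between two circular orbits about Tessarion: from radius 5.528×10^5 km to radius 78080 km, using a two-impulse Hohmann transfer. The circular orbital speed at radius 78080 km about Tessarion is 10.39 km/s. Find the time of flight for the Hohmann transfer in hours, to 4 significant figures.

From the circular-orbit relation v² = μ/r at r = 78080 km: μ = v²r = (10.39)² × 78080 = 8.42890×10^6 km³/s².
Transfer-ellipse semi-major axis a_t = (r₁ + r₂)/2 = (5.528×10^5 + 78080)/2 = 3.1544×10^5 km.
Transfer time t = π√(a_t³/μ) = π√((3.1544×10^5)³ / 8.42890×10^6) = 1.917×10^5 s.
Converting: 1.917×10^5 s ÷ 3600 s/hour = 53.25 hours.

t = 53.25 hours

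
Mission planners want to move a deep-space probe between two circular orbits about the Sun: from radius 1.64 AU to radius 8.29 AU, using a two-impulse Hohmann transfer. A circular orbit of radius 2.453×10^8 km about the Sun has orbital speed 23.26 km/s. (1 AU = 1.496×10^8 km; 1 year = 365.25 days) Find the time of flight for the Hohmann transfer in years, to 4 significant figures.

t = 5.532 years

From the circular-orbit relation v² = μ/r at r = 2.453×10^8 km: μ = v²r = (23.26)² × 2.453×10^8 = 1.32714×10^11 km³/s².
In km: r₁ = 1.64 × 1.496×10^8 = 2.45344×10^8 km; r₂ = 8.29 × 1.496×10^8 = 1.240184×10^9 km.
Semi-major axis of the transfer orbit: a_t = (2.45344×10^8 + 1.240184×10^9)/2 = 7.42764×10^8 km.
Half the transfer-orbit period gives t = π√(a_t³/μ) = 1.7457×10^8 s.
Converting: 1.7457×10^8 s ÷ 3.15576×10^7 s/year (365.25 × 86400) = 5.532 years.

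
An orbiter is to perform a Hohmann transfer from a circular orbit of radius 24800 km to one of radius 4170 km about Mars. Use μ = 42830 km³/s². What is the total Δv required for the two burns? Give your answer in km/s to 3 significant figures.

Δv = 1.60 km/s

Semi-major axis of the transfer orbit: a_t = (24800 + 4170)/2 = 14485 km.
At r₁ the circular-orbit speed is v₁ = √(μ/r₁) = 1.314160 km/s.
On the transfer ellipse at r₁, vis-viva gives v_a = √[μ(2/r₁ − 1/a_t)] = 0.7051102 km/s.
First burn Δv₁ = |v_a − v₁| = 0.6090 km/s.
Circular speed at r₂: v₂ = √(μ/r₂) = 3.20484 km/s.
Transfer-orbit speed at r₂: v_p = √[μ(2/r₂ − 1/a_t)] = 4.19346 km/s.
Second burn Δv₂ = |v₂ − v_p| = 0.9886 km/s.
Total Δv = Δv₁ + Δv₂ = 1.598 km/s.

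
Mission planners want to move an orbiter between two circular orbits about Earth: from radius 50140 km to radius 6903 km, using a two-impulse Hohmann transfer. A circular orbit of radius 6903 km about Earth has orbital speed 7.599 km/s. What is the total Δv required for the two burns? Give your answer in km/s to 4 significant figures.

Δv = 3.909 km/s

From the circular-orbit relation v² = μ/r at r = 6903 km: μ = v²r = (7.599)² × 6903 = 3.98612×10^5 km³/s².
Transfer-ellipse semi-major axis a_t = (r₁ + r₂)/2 = (50140 + 6903)/2 = 28521.5 km.
At r₁ the circular-orbit speed is v₁ = √(μ/r₁) = 2.81957 km/s.
On the transfer ellipse at r₁, vis-viva equation gives v_a = √[μ(2/r₁ − 1/a_t)] = 1.38713 km/s.
First burn Δv₁ = |v_a − v₁| = 1.4324 km/s.
Circular speed at r₂: v₂ = √(μ/r₂) = 7.59900 km/s.
Transfer-orbit speed at r₂: v_p = √[μ(2/r₂ − 1/a_t)] = 10.0754 km/s.
Second burn Δv₂ = |v₂ − v_p| = 2.4764 km/s.
Δv = Δv₁ + Δv₂ = 1.4324 + 2.4764 = 3.909 km/s.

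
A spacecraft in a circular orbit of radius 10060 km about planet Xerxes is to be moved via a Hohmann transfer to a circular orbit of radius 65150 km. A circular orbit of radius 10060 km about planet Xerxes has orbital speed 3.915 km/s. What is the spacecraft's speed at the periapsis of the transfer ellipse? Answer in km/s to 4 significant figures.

From the circular-orbit relation v² = μ/r at r = 10060 km: μ = v²r = (3.915)² × 10060 = 1.54192×10^5 km³/s².
Transfer-ellipse semi-major axis a_t = (r₁ + r₂)/2 = (10060 + 65150)/2 = 37605 km.
The periapsis of the transfer ellipse is at r = 10060 km.
From the vis-viva equation, v = √[μ(2/r − 1/a_t)] = 5.153 km/s.

v = 5.153 km/s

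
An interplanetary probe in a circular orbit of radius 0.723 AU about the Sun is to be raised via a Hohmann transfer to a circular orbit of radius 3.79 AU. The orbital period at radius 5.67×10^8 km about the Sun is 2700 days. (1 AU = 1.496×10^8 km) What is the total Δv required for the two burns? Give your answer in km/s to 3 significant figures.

From Kepler's third law T² = 4π²r³/μ at r = 5.67×10^8 km, T = 2700 days = 2700 × 86400 s = 2.3328×10^8 s: μ = 4π²r³/T² = 1.32237×10^11 km³/s².
In km: r₁ = 0.723 × 1.496×10^8 = 1.081608×10^8 km; r₂ = 3.79 × 1.496×10^8 = 5.66984×10^8 km.
The Hohmann ellipse has a_t = (r₁ + r₂)/2 = 3.375724×10^8 km.
Circular speed at r₁: v₁ = √(μ/r₁) = √(1.32237×10^11/1.081608×10^8) = 34.97 km/s.
On the transfer ellipse at r₁, v² = μ(2/r − 1/a) gives v_p = √[μ(2/r₁ − 1/a_t)] = 45.32 km/s.
First burn Δv₁ = |v_p − v₁| = 10.35 km/s.
At r₂, v₂ = √(μ/r₂) = 15.272 km/s.
Transfer-orbit speed at r₂: v_a = √[μ(2/r₂ − 1/a_t)] = 8.6446 km/s.
Second burn Δv₂ = |v₂ − v_a| = 6.627 km/s.
Total Δv = Δv₁ + Δv₂ = 16.98 km/s.

Δv = 17.0 km/s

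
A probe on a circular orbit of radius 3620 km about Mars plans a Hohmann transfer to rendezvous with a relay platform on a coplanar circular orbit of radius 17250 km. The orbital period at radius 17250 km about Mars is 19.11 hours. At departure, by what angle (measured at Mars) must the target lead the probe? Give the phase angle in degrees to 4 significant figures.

φ = 95.31°

From Kepler's third law T² = 4π²r³/μ at r = 17250 km, T = 19.11 hours = 19.11 × 3600 s = 68796 s: μ = 4π²r³/T² = 42815.5 km³/s².
Semi-major axis of the transfer orbit: a_t = (3620 + 17250)/2 = 10435 km.
Transfer time t = π√(a_t³/μ) = 16184 s.
The target's mean motion on its circular orbit is ω₂ = √(μ/r₂³) = 9.1331×10^-5 rad/s.
Angle swept by the target during transfer: ω₂·t = 1.4781 rad = 84.69°.
The probe traverses 180° on the transfer ellipse, so the target must lead by 180° − 84.69° = 95.31°.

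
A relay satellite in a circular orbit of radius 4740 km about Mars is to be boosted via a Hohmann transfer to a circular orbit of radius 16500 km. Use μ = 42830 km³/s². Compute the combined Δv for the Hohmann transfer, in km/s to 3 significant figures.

Δv = 1.28 km/s

Transfer-ellipse semi-major axis a_t = (r₁ + r₂)/2 = (4740 + 16500)/2 = 10620 km.
At r₁ the circular-orbit speed is v₁ = √(μ/r₁) = 3.00597 km/s.
On the transfer ellipse at r₁, vis-viva gives v_p = √[μ(2/r₁ − 1/a_t)] = 3.74684 km/s.
First burn Δv₁ = |v_p − v₁| = 0.7409 km/s.
Circular speed at r₂: v₂ = √(μ/r₂) = 1.61114 km/s.
Transfer-orbit speed at r₂: v_a = √[μ(2/r₂ − 1/a_t)] = 1.07636 km/s.
Second burn Δv₂ = |v₂ − v_a| = 0.5348 km/s.
Δv = Δv₁ + Δv₂ = 0.7409 + 0.5348 = 1.276 km/s.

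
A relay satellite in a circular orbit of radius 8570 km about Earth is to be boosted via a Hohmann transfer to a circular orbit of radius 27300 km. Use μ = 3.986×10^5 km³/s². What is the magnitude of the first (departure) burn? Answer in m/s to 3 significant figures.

Transfer-ellipse semi-major axis a_t = (r₁ + r₂)/2 = (8570 + 27300)/2 = 17935 km.
Circular speed at r = 8570 km: v_c = √(μ/r) = 6.820 km/s.
Transfer-orbit speed at the same r (vis-viva, a = a_t): v_t = √[μ(2/r − 1/a_t)] = 8.414 km/s.
Δv₁ = |v_t − v_c| = |8.414 − 6.820| = 1.594 km/s.

Δv₁ = 1590 m/s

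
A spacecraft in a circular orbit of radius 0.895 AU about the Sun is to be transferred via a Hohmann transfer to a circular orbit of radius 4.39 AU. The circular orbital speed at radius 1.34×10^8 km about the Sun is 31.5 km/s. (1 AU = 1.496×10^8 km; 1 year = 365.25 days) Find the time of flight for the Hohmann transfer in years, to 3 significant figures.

t = 2.15 years

From the circular-orbit relation v² = μ/r at r = 1.34×10^8 km: μ = v²r = (31.5)² × 1.34×10^8 = 1.32962×10^11 km³/s².
In km: r₁ = 0.895 × 1.496×10^8 = 1.33892×10^8 km; r₂ = 4.39 × 1.496×10^8 = 6.56744×10^8 km.
Semi-major axis of the transfer orbit: a_t = (1.33892×10^8 + 6.56744×10^8)/2 = 3.95318×10^8 km.
Transfer time t = π√(a_t³/μ) = π√((3.95318×10^8)³ / 1.32962×10^11) = 6.772×10^7 s.
Converting: 6.772×10^7 s ÷ 3.15576×10^7 s/year (365.25 × 86400) = 2.15 years.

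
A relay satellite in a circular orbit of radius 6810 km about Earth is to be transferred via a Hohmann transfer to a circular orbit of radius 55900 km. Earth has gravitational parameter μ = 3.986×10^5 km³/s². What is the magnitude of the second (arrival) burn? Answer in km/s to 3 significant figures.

Δv₂ = 1.43 km/s

Semi-major axis of the transfer orbit: a_t = (6810 + 55900)/2 = 31355 km.
On the circular orbit at r = 55900 km, v_c = √(μ/r) = 2.670 km/s.
Vis-viva on the transfer ellipse at r = 55900 km gives v_t = √[μ(2/r − 1/a_t)] = 1.244 km/s.
Δv₂ = |v_t − v_c| = |1.244 − 2.670| = 1.426 km/s.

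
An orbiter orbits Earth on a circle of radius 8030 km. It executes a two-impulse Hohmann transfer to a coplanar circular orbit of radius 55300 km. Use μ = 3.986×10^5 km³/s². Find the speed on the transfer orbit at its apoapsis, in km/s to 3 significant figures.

v = 1.35 km/s

The Hohmann ellipse has a_t = (r₁ + r₂)/2 = 31665 km.
The apoapsis of the transfer ellipse is at r = 55300 km.
From the vis-viva equation, v = √[μ(2/r − 1/a_t)] = 1.352 km/s.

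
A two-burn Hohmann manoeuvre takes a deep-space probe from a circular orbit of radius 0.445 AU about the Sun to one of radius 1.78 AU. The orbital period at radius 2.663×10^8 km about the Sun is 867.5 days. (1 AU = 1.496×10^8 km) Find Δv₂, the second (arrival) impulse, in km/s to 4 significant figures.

Δv₂ = 8.205 km/s

From Kepler's third law T² = 4π²r³/μ at r = 2.663×10^8 km, T = 867.5 days = 867.5 × 86400 s = 7.4952×10^7 s: μ = 4π²r³/T² = 1.32711×10^11 km³/s².
In km: r₁ = 0.445 × 1.496×10^8 = 6.6572×10^7 km; r₂ = 1.78 × 1.496×10^8 = 2.66288×10^8 km.
The Hohmann ellipse has a_t = (r₁ + r₂)/2 = 1.6643×10^8 km.
On the circular orbit at r = 2.66288×10^8 km, v_c = √(μ/r) = 22.324 km/s.
Vis-viva on the transfer ellipse at r = 2.66288×10^8 km gives v_t = √[μ(2/r − 1/a_t)] = 14.119 km/s.
Δv₂ = |v_t − v_c| = |14.119 − 22.324| = 8.205 km/s.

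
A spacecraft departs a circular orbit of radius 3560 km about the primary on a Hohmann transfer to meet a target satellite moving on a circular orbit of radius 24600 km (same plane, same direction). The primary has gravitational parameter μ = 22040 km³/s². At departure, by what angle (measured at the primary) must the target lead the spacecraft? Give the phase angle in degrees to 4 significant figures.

The Hohmann ellipse has a_t = (r₁ + r₂)/2 = 14080 km.
Transfer time t = π√(a_t³/μ) = 35355 s.
The target's mean motion on its circular orbit is ω₂ = √(μ/r₂³) = 3.8477×10^-5 rad/s.
Angle swept by the target during transfer: ω₂·t = 1.36035 rad = 77.94°.
Arrival is 180° from departure on the ellipse, so φ = 180° − 77.94° = 102.1°.

φ = 102.1°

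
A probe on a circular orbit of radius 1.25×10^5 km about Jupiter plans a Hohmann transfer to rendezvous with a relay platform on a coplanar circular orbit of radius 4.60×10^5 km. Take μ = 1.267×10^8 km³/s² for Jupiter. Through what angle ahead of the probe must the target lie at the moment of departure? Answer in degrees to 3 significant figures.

The Hohmann ellipse has a_t = (r₁ + r₂)/2 = 2.925×10^5 km.
The half-period of the transfer ellipse is t = π√(a_t³/μ) = 44150 s.
Target angular speed ω₂ = √(μ/r₂³) = 3.608×10^-5 rad/s.
Angle swept by the target during transfer: ω₂·t = 1.593 rad = 91.27°.
Arrival is 180° from departure on the ellipse, so φ = 180° − 91.27° = 88.7°.

φ = 88.7°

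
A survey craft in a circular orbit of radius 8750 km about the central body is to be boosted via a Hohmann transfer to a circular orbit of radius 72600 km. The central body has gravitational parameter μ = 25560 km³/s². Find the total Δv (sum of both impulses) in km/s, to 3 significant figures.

Δv = 0.892 km/s

Transfer-ellipse semi-major axis a_t = (r₁ + r₂)/2 = (8750 + 72600)/2 = 40675 km.
At r₁ the circular-orbit speed is v₁ = √(μ/r₁) = 1.7091 km/s.
On the transfer ellipse at r₁, vis-viva gives v_p = √[μ(2/r₁ − 1/a_t)] = 2.2834 km/s.
First burn Δv₁ = |v_p − v₁| = 0.5743 km/s.
At r₂, v₂ = √(μ/r₂) = 0.5933516 km/s.
Transfer-orbit speed at r₂: v_a = √[μ(2/r₂ − 1/a_t)] = 0.2752025 km/s.
Second burn Δv₂ = |v₂ − v_a| = 0.3181 km/s.
Δv = Δv₁ + Δv₂ = 0.5743 + 0.3181 = 0.8924 km/s.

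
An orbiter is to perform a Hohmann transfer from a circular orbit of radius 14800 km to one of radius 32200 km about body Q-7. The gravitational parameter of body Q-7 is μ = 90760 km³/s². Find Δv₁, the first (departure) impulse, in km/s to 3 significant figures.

Semi-major axis of the transfer orbit: a_t = (14800 + 32200)/2 = 23500 km.
On the circular orbit at r = 14800 km, v_c = √(μ/r) = 2.47637 km/s.
Transfer-orbit speed at the same r (vis-viva, a = a_t): v_t = √[μ(2/r − 1/a_t)] = 2.89875 km/s.
Δv₁ = |v_t − v_c| = |2.89875 − 2.47637| = 0.4224 km/s.

Δv₁ = 0.422 km/s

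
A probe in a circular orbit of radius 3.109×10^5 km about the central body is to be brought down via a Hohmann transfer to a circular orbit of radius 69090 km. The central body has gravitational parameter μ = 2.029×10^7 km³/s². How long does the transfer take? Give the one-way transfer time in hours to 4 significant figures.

t = 16.04 hours

Semi-major axis of the transfer orbit: a_t = (3.109×10^5 + 69090)/2 = 1.89995×10^5 km.
Transfer time t = π√(a_t³/μ) = π√((1.89995×10^5)³ / 2.029×10^7) = 57760 s.
Converting: 57760 s ÷ 3600 s/hour = 16.04 hours.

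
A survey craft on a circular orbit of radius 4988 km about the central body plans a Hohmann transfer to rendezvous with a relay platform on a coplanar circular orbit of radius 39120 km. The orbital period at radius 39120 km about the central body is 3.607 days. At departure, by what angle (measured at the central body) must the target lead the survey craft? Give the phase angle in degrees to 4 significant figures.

φ = 103.8°

From Kepler's third law T² = 4π²r³/μ at r = 39120 km, T = 3.607 days = 3.607 × 86400 s = 3.116448×10^5 s: μ = 4π²r³/T² = 24335.3 km³/s².
Transfer-ellipse semi-major axis a_t = (r₁ + r₂)/2 = (4988 + 39120)/2 = 22054 km.
The half-period of the transfer ellipse is t = π√(a_t³/μ) = 65960 s.
The target's mean motion on its circular orbit is ω₂ = √(μ/r₂³) = 2.016×10^-5 rad/s.
Angle swept by the target during transfer: ω₂·t = 1.3298 rad = 76.19°.
The survey craft traverses 180° on the transfer ellipse, so the target must lead by 180° − 76.19° = 103.8°.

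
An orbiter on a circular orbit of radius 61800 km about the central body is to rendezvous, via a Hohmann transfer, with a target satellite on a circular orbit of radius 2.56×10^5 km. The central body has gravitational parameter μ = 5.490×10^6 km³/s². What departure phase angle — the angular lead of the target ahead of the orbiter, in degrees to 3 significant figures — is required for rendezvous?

The Hohmann ellipse has a_t = (r₁ + r₂)/2 = 1.589×10^5 km.
Transfer time t = π√(a_t³/μ) = 84928 s.
The target's mean motion on its circular orbit is ω₂ = √(μ/r₂³) = 1.8089×10^-5 rad/s.
Angle swept by the target during transfer: ω₂·t = 1.5363 rad = 88.02°.
The orbiter traverses 180° on the transfer ellipse, so the target must lead by 180° − 88.02° = 92.0°.

φ = 92.0°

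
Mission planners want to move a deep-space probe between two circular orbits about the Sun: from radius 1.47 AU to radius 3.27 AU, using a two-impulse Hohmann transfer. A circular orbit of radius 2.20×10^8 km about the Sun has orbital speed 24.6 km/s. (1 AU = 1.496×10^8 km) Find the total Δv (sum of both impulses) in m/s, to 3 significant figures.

Δv = 7800 m/s

From the circular-orbit relation v² = μ/r at r = 2.20×10^8 km: μ = v²r = (24.6)² × 2.20×10^8 = 1.33135×10^11 km³/s².
In km: r₁ = 1.47 × 1.496×10^8 = 2.19912×10^8 km; r₂ = 3.27 × 1.496×10^8 = 4.89192×10^8 km.
Semi-major axis of the transfer orbit: a_t = (2.19912×10^8 + 4.89192×10^8)/2 = 3.54552×10^8 km.
Circular speed at r₁: v₁ = √(μ/r₁) = √(1.33135×10^11/2.19912×10^8) = 24.6049 km/s.
Transfer-orbit speed at r₁ (vis-viva equation): v_p = √[μ(2/r₁ − 1/a_t)] = 28.9016 km/s.
First burn Δv₁ = |v_p − v₁| = 4.2967 km/s.
Circular speed at r₂: v₂ = √(μ/r₂) = 16.4971 km/s.
Transfer-orbit speed at r₂: v_a = √[μ(2/r₂ − 1/a_t)] = 12.9925 km/s.
Second burn Δv₂ = |v₂ − v_a| = 3.5046 km/s.
Total Δv = Δv₁ + Δv₂ = 7.801 km/s.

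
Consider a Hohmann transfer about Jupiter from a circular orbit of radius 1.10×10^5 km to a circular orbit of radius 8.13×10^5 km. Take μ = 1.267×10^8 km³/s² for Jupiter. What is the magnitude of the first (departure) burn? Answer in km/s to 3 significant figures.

Δv₁ = 11.1 km/s

Semi-major axis of the transfer orbit: a_t = (1.100×10^5 + 8.130×10^5)/2 = 4.615×10^5 km.
On the circular orbit at r = 1.100×10^5 km, v_c = √(μ/r) = 33.94 km/s.
Transfer-orbit speed at the same r (vis-viva, a = a_t): v_t = √[μ(2/r − 1/a_t)] = 45.05 km/s.
Δv₁ = |v_t − v_c| = |45.05 − 33.94| = 11.11 km/s.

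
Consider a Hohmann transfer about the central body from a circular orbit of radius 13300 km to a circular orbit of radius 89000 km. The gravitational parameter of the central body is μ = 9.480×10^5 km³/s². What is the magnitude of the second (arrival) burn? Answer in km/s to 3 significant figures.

The Hohmann ellipse has a_t = (r₁ + r₂)/2 = 51150 km.
Circular speed at r = 89000 km: v_c = √(μ/r) = 3.26369 km/s.
Transfer-orbit speed at the same r (vis-viva, a = a_t): v_t = √[μ(2/r − 1/a_t)] = 1.66423 km/s.
Δv₂ = |v_t − v_c| = |1.66423 − 3.26369| = 1.599 km/s.

Δv₂ = 1.60 km/s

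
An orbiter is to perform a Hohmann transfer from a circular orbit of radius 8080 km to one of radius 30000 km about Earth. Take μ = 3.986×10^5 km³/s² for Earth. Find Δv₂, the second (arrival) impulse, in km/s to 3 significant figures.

Semi-major axis of the transfer orbit: a_t = (8080 + 30000)/2 = 19040 km.
On the circular orbit at r = 30000 km, v_c = √(μ/r) = 3.6451 km/s.
Transfer-orbit speed at the same r (vis-viva, a = a_t): v_t = √[μ(2/r − 1/a_t)] = 2.3745 km/s.
Δv₂ = |v_t − v_c| = |2.3745 − 3.6451| = 1.271 km/s.

Δv₂ = 1.27 km/s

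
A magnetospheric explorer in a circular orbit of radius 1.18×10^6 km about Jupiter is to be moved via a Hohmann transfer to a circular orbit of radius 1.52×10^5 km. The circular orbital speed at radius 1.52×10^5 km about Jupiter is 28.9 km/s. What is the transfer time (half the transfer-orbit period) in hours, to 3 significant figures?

t = 42.1 hours

From the circular-orbit relation v² = μ/r at r = 1.52×10^5 km: μ = v²r = (28.9)² × 1.52×10^5 = 1.26952×10^8 km³/s².
Transfer-ellipse semi-major axis a_t = (r₁ + r₂)/2 = (1.180×10^6 + 1.520×10^5)/2 = 6.660×10^5 km.
Half the transfer-orbit period gives t = π√(a_t³/μ) = 1.515×10^5 s.
Converting: 1.515×10^5 s ÷ 3600 s/hour = 42.1 hours.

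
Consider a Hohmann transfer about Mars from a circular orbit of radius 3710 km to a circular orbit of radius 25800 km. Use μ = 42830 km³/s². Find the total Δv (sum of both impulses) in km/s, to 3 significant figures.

Δv = 1.74 km/s

The Hohmann ellipse has a_t = (r₁ + r₂)/2 = 14755 km.
At r₁ the circular-orbit speed is v₁ = √(μ/r₁) = 3.3977 km/s.
On the transfer ellipse at r₁, vis-viva gives v_p = √[μ(2/r₁ − 1/a_t)] = 4.4929 km/s.
First burn Δv₁ = |v_p − v₁| = 1.0952 km/s.
At r₂, v₂ = √(μ/r₂) = 1.28844 km/s.
Transfer-orbit speed at r₂: v_a = √[μ(2/r₂ − 1/a_t)] = 0.646073 km/s.
Second burn Δv₂ = |v₂ − v_a| = 0.64237 km/s.
Δv = Δv₁ + Δv₂ = 1.0952 + 0.64237 = 1.738 km/s.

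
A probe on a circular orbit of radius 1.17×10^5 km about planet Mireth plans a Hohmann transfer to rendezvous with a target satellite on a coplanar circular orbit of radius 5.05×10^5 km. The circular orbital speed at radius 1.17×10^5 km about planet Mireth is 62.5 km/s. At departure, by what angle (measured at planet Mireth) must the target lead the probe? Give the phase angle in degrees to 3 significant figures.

φ = 93.0°

From the circular-orbit relation v² = μ/r at r = 1.17×10^5 km: μ = v²r = (62.5)² × 1.17×10^5 = 4.57031×10^8 km³/s².
Transfer-ellipse semi-major axis a_t = (r₁ + r₂)/2 = (1.170×10^5 + 5.050×10^5)/2 = 3.110×10^5 km.
Transfer time t = π√(a_t³/μ) = 25487 s.
Target angular speed ω₂ = √(μ/r₂³) = 5.9571×10^-5 rad/s.
Angle swept by the target during transfer: ω₂·t = 1.5183 rad = 86.99°.
The probe traverses 180° on the transfer ellipse, so the target must lead by 180° − 86.99° = 93.0°.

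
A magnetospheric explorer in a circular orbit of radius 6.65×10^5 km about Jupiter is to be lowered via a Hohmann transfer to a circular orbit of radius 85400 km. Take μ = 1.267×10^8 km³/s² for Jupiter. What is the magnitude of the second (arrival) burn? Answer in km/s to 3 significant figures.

Transfer-ellipse semi-major axis a_t = (r₁ + r₂)/2 = (6.650×10^5 + 85400)/2 = 3.752×10^5 km.
Circular speed at r = 85400 km: v_c = √(μ/r) = 38.52 km/s.
Vis-viva on the transfer ellipse at r = 85400 km gives v_t = √[μ(2/r − 1/a_t)] = 51.28 km/s.
Δv₂ = |v_t − v_c| = |51.28 − 38.52| = 12.76 km/s.

Δv₂ = 12.8 km/s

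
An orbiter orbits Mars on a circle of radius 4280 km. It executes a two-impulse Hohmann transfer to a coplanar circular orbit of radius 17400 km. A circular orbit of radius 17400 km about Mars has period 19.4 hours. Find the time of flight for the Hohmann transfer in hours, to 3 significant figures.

From Kepler's third law T² = 4π²r³/μ at r = 17400 km, T = 19.4 hours = 19.4 × 3600 s = 69840 s: μ = 4π²r³/T² = 42638.2 km³/s².
Transfer-ellipse semi-major axis a_t = (r₁ + r₂)/2 = (4280 + 17400)/2 = 10840 km.
By Kepler's third law the transfer-orbit period is T = 2π√(a_t³/μ), so t = T/2 = 17170 s.
Converting: 17170 s ÷ 3600 s/hour = 4.77 hours.

t = 4.77 hours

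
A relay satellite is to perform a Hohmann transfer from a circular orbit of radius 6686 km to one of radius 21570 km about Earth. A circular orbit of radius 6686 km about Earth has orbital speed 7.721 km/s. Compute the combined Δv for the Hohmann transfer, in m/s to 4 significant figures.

From the circular-orbit relation v² = μ/r at r = 6686 km: μ = v²r = (7.721)² × 6686 = 3.98578×10^5 km³/s².
Transfer-ellipse semi-major axis a_t = (r₁ + r₂)/2 = (6686 + 21570)/2 = 14128 km.
Circular speed at r₁: v₁ = √(μ/r₁) = √(3.98578×10^5/6686) = 7.7210 km/s.
Transfer-orbit speed at r₁ (vis-viva equation): v_p = √[μ(2/r₁ − 1/a_t)] = 9.5402 km/s.
First burn Δv₁ = |v_p − v₁| = 1.8192 km/s.
At r₂, v₂ = √(μ/r₂) = 4.29865 km/s.
Transfer-orbit speed at r₂: v_a = √[μ(2/r₂ − 1/a_t)] = 2.95716 km/s.
Second burn Δv₂ = |v₂ − v_a| = 1.3415 km/s.
Δv = Δv₁ + Δv₂ = 1.8192 + 1.3415 = 3.161 km/s.

Δv = 3161 m/s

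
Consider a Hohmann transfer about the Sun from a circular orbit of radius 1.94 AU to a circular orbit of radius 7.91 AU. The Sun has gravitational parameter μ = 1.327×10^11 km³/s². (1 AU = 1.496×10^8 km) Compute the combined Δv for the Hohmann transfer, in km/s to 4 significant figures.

Δv = 9.659 km/s

In km: r₁ = 1.94 × 1.496×10^8 = 2.90224×10^8 km; r₂ = 7.91 × 1.496×10^8 = 1.183336×10^9 km.
Semi-major axis of the transfer orbit: a_t = (2.90224×10^8 + 1.183336×10^9)/2 = 7.3678×10^8 km.
At r₁ the circular-orbit speed is v₁ = √(μ/r₁) = 21.383 km/s.
Transfer-orbit speed at r₁ (vis-viva): v_p = √[μ(2/r₁ − 1/a_t)] = 27.099 km/s.
First burn Δv₁ = |v_p − v₁| = 5.716 km/s.
Circular speed at r₂: v₂ = √(μ/r₂) = 10.5896 km/s.
Transfer-orbit speed at r₂: v_a = √[μ(2/r₂ − 1/a_t)] = 6.64629 km/s.
Second burn Δv₂ = |v₂ − v_a| = 3.943 km/s.
Total Δv = Δv₁ + Δv₂ = 9.659 km/s.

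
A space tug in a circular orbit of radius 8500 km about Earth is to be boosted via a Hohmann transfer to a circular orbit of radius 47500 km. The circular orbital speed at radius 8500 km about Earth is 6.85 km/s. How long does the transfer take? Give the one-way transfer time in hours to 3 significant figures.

t = 6.47 hours

From the circular-orbit relation v² = μ/r at r = 8500 km: μ = v²r = (6.85)² × 8500 = 3.98841×10^5 km³/s².
Semi-major axis of the transfer orbit: a_t = (8500 + 47500)/2 = 28000 km.
Transfer time t = π√(a_t³/μ) = π√((28000)³ / 3.98841×10^5) = 23307 s.
Converting: 23307 s ÷ 3600 s/hour = 6.47 hours.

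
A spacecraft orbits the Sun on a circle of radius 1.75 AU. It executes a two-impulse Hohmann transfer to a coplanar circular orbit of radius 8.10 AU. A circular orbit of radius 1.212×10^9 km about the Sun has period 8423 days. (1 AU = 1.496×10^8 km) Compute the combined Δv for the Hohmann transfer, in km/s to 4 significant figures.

Δv = 10.59 km/s

From Kepler's third law T² = 4π²r³/μ at r = 1.212×10^9 km, T = 8423 days = 8423 × 86400 s = 7.277472×10^8 s: μ = 4π²r³/T² = 1.32711×10^11 km³/s².
In km: r₁ = 1.75 × 1.496×10^8 = 2.618×10^8 km; r₂ = 8.10 × 1.496×10^8 = 1.21176×10^9 km.
The Hohmann ellipse has a_t = (r₁ + r₂)/2 = 7.3678×10^8 km.
Circular speed at r₁: v₁ = √(μ/r₁) = √(1.32711×10^11/2.618×10^8) = 22.515 km/s.
On the transfer ellipse at r₁, v² = μ(2/r − 1/a) gives v_p = √[μ(2/r₁ − 1/a_t)] = 28.874 km/s.
First burn Δv₁ = |v_p − v₁| = 6.359 km/s.
At r₂, v₂ = √(μ/r₂) = 10.465 km/s.
Transfer-orbit speed at r₂: v_a = √[μ(2/r₂ − 1/a_t)] = 6.2382 km/s.
Second burn Δv₂ = |v₂ − v_a| = 4.227 km/s.
Total Δv = Δv₁ + Δv₂ = 10.59 km/s.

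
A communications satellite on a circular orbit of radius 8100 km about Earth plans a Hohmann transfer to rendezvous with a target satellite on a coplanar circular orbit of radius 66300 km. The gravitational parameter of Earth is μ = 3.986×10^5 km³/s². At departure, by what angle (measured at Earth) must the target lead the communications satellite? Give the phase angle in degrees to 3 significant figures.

φ = 104°

Transfer-ellipse semi-major axis a_t = (r₁ + r₂)/2 = (8100 + 66300)/2 = 37200 km.
The half-period of the transfer ellipse is t = π√(a_t³/μ) = 35702 s.
The target's mean motion on its circular orbit is ω₂ = √(μ/r₂³) = 3.6983×10^-5 rad/s.
Angle swept by the target during transfer: ω₂·t = 1.3204 rad = 75.65°.
The communications satellite traverses 180° on the transfer ellipse, so the target must lead by 180° − 75.65° = 104°.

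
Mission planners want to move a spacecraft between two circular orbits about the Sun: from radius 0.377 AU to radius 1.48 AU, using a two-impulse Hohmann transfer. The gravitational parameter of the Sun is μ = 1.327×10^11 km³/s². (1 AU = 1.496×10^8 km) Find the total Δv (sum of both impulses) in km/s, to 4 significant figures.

In km: r₁ = 0.377 × 1.496×10^8 = 5.63992×10^7 km; r₂ = 1.48 × 1.496×10^8 = 2.21408×10^8 km.
The Hohmann ellipse has a_t = (r₁ + r₂)/2 = 1.389036×10^8 km.
Circular speed at r₁: v₁ = √(μ/r₁) = √(1.327×10^11/5.63992×10^7) = 48.5064 km/s.
Transfer-orbit speed at r₁ (v² = μ(2/r − 1/a)): v_p = √[μ(2/r₁ − 1/a_t)] = 61.2405 km/s.
First burn Δv₁ = |v_p − v₁| = 12.734 km/s.
At r₂, v₂ = √(μ/r₂) = 24.48154 km/s.
Transfer-orbit speed at r₂: v_a = √[μ(2/r₂ − 1/a_t)] = 15.59978 km/s.
Second burn Δv₂ = |v₂ − v_a| = 8.8818 km/s.
Total Δv = Δv₁ + Δv₂ = 21.62 km/s.

Δv = 21.62 km/s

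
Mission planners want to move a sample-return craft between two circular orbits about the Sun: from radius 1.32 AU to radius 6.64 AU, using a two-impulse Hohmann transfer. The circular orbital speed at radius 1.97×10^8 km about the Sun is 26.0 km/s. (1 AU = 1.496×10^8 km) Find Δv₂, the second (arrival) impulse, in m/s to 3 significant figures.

From the circular-orbit relation v² = μ/r at r = 1.97×10^8 km: μ = v²r = (26.0)² × 1.97×10^8 = 1.33172×10^11 km³/s².
In km: r₁ = 1.32 × 1.496×10^8 = 1.97472×10^8 km; r₂ = 6.64 × 1.496×10^8 = 9.93344×10^8 km.
Transfer-ellipse semi-major axis a_t = (r₁ + r₂)/2 = (1.97472×10^8 + 9.93344×10^8)/2 = 5.95408×10^8 km.
Circular speed at r = 9.93344×10^8 km: v_c = √(μ/r) = 11.579 km/s.
Transfer-orbit speed at the same r (vis-viva, a = a_t): v_t = √[μ(2/r − 1/a_t)] = 6.6681 km/s.
Δv₂ = |v_t − v_c| = |6.6681 − 11.579| = 4.911 km/s.

Δv₂ = 4910 m/s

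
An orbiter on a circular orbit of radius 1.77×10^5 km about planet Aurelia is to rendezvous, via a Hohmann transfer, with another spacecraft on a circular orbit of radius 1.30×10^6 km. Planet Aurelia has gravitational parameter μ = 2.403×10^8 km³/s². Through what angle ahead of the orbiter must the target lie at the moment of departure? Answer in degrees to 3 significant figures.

Transfer-ellipse semi-major axis a_t = (r₁ + r₂)/2 = (1.770×10^5 + 1.300×10^6)/2 = 7.385×10^5 km.
Transfer time t = π√(a_t³/μ) = 1.2862×10^5 s.
The target's mean motion on its circular orbit is ω₂ = √(μ/r₂³) = 1.0458×10^-5 rad/s.
Angle swept by the target during transfer: ω₂·t = 1.3451 rad = 77.07°.
Arrival is 180° from departure on the ellipse, so φ = 180° − 77.07° = 103°.

φ = 103°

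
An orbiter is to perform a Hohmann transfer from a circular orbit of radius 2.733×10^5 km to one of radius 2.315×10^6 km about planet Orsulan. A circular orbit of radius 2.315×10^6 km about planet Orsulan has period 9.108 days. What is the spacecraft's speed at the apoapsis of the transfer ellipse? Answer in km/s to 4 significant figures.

From Kepler's third law T² = 4π²r³/μ at r = 2.315×10^6 km, T = 9.108 days = 9.108 × 86400 s = 7.869312×10^5 s: μ = 4π²r³/T² = 7.90932×10^8 km³/s².
The Hohmann ellipse has a_t = (r₁ + r₂)/2 = 1.29415×10^6 km.
At apoapsis, r = 2.315×10^6 km.
Vis-viva: v = √[μ(2/r − 1/a_t)] = √[7.90932×10^8 × (2/2.315×10^6 − 1/1.29415×10^6)] = 8.494 km/s.

v = 8.494 km/s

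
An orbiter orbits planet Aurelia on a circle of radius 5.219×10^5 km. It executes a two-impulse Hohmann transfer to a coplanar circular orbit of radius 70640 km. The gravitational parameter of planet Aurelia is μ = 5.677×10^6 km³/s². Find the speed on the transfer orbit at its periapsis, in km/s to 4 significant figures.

v = 11.90 km/s

Semi-major axis of the transfer orbit: a_t = (5.219×10^5 + 70640)/2 = 2.9627×10^5 km.
At periapsis, r = 70640 km.
Vis-viva: v = √[μ(2/r − 1/a_t)] = √[5.677×10^6 × (2/70640 − 1/2.9627×10^5)] = 11.90 km/s.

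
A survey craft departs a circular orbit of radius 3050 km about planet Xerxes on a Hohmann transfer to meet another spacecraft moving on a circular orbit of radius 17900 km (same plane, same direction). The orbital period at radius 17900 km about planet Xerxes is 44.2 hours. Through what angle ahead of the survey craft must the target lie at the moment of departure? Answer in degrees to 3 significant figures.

From Kepler's third law T² = 4π²r³/μ at r = 17900 km, T = 44.2 hours = 44.2 × 3600 s = 1.5912×10^5 s: μ = 4π²r³/T² = 8942.71 km³/s².
Transfer-ellipse semi-major axis a_t = (r₁ + r₂)/2 = (3050 + 17900)/2 = 10475 km.
Transfer time t = π√(a_t³/μ) = 35616 s.
Target angular speed ω₂ = √(μ/r₂³) = 3.9487×10^-5 rad/s.
Angle swept by the target during transfer: ω₂·t = 1.4064 rad = 80.58°.
The survey craft traverses 180° on the transfer ellipse, so the target must lead by 180° − 80.58° = 99.4°.

φ = 99.4°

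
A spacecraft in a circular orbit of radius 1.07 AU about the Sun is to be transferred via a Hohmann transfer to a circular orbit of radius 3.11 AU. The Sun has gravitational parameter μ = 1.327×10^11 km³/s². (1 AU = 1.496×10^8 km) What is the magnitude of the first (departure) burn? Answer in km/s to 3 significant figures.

In km: r₁ = 1.07 × 1.496×10^8 = 1.60072×10^8 km; r₂ = 3.11 × 1.496×10^8 = 4.65256×10^8 km.
Semi-major axis of the transfer orbit: a_t = (1.60072×10^8 + 4.65256×10^8)/2 = 3.12664×10^8 km.
Circular speed at r = 1.60072×10^8 km: v_c = √(μ/r) = 28.79 km/s.
Vis-viva on the transfer ellipse at r = 1.60072×10^8 km gives v_t = √[μ(2/r − 1/a_t)] = 35.12 km/s.
Δv₁ = |v_t − v_c| = |35.12 − 28.79| = 6.330 km/s.

Δv₁ = 6.33 km/s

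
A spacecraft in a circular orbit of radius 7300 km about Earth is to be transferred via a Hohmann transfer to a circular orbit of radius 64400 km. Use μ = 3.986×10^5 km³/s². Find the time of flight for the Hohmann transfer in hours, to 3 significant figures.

Semi-major axis of the transfer orbit: a_t = (7300 + 64400)/2 = 35850 km.
By Kepler's third law the transfer-orbit period is T = 2π√(a_t³/μ), so t = T/2 = 33780 s.
Converting: 33780 s ÷ 3600 s/hour = 9.38 hours.

t = 9.38 hours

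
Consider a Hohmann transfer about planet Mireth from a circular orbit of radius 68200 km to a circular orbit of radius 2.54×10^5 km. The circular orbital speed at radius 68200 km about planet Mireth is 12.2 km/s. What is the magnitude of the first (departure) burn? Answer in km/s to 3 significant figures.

From the circular-orbit relation v² = μ/r at r = 68200 km: μ = v²r = (12.2)² × 68200 = 1.01509×10^7 km³/s².
Transfer-ellipse semi-major axis a_t = (r₁ + r₂)/2 = (68200 + 2.540×10^5)/2 = 1.611×10^5 km.
Circular speed at r = 68200 km: v_c = √(μ/r) = 12.200 km/s.
Vis-viva on the transfer ellipse at r = 68200 km gives v_t = √[μ(2/r − 1/a_t)] = 15.319 km/s.
Δv₁ = |v_t − v_c| = |15.319 − 12.200| = 3.119 km/s.

Δv₁ = 3.12 km/s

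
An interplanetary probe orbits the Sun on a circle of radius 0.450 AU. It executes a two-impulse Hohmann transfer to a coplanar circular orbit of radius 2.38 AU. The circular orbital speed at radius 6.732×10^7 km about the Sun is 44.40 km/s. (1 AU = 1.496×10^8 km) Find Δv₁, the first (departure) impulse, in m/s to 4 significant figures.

From the circular-orbit relation v² = μ/r at r = 6.732×10^7 km: μ = v²r = (44.40)² × 6.732×10^7 = 1.32712×10^11 km³/s².
In km: r₁ = 0.450 × 1.496×10^8 = 6.732×10^7 km; r₂ = 2.38 × 1.496×10^8 = 3.56048×10^8 km.
Semi-major axis of the transfer orbit: a_t = (6.732×10^7 + 3.56048×10^8)/2 = 2.11684×10^8 km.
Circular speed at r = 6.732×10^7 km: v_c = √(μ/r) = 44.40 km/s.
Vis-viva on the transfer ellipse at r = 6.732×10^7 km gives v_t = √[μ(2/r − 1/a_t)] = 57.58 km/s.
Δv₁ = |v_t − v_c| = |57.58 − 44.40| = 13.18 km/s.

Δv₁ = 13180 m/s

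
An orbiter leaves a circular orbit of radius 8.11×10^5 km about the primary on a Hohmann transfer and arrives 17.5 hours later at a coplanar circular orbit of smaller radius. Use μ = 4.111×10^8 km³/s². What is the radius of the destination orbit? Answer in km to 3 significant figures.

r₂ = 2.87×10^5 km

Transfer time t = 17.5 hours = 63000 s, and t = π√(a_t³/μ).
So a_t = (μ t²/π²)^(1/3) = (4.111×10^8 × (63000)² / π²)^(1/3) = 5.4884×10^5 km.
Since a_t = (r₁ + r₂)/2, r₂ = 2a_t − r₁ = 2×5.4884×10^5 − 8.110×10^5 = 2.8668×10^5 km.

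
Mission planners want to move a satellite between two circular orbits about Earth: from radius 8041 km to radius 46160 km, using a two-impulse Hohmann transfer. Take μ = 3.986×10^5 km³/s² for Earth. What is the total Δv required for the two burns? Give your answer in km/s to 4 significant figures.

The Hohmann ellipse has a_t = (r₁ + r₂)/2 = 27100.5 km.
At r₁ the circular-orbit speed is v₁ = √(μ/r₁) = 7.041 km/s.
Transfer-orbit speed at r₁ (v² = μ(2/r − 1/a)): v_p = √[μ(2/r₁ − 1/a_t)] = 9.189 km/s.
First burn Δv₁ = |v_p − v₁| = 2.148 km/s.
At r₂, v₂ = √(μ/r₂) = 2.939 km/s.
Transfer-orbit speed at r₂: v_a = √[μ(2/r₂ − 1/a_t)] = 1.601 km/s.
Second burn Δv₂ = |v₂ − v_a| = 1.338 km/s.
Δv = Δv₁ + Δv₂ = 2.148 + 1.338 = 3.486 km/s.

Δv = 3.486 km/s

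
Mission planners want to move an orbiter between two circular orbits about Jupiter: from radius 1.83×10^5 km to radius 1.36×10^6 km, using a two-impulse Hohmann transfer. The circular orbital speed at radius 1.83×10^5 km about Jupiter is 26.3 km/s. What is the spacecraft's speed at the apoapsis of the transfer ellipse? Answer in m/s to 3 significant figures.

v = 4700 m/s

From the circular-orbit relation v² = μ/r at r = 1.83×10^5 km: μ = v²r = (26.3)² × 1.83×10^5 = 1.26579×10^8 km³/s².
The Hohmann ellipse has a_t = (r₁ + r₂)/2 = 7.715×10^5 km.
The apoapsis of the transfer ellipse is at r = 1.360×10^6 km.
Applying v² = μ(2/r − 1/a_t): v = 4.699 km/s.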